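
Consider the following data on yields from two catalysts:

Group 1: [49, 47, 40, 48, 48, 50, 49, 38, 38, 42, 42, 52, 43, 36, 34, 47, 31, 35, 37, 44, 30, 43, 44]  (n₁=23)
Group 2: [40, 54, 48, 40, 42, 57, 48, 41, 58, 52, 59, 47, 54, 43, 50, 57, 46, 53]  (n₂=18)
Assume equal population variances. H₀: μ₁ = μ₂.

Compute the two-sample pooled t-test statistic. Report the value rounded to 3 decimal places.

test statistic = -3.670

x̄₁=42.043, s₁=6.285, n₁=23
x̄₂=49.389, s₂=6.455, n₂=18
s_p² = [22·6.285² + 17·6.455²]/39 = 40.4419
SE = √(s_p²·(1/23+1/18)) = 2.0013
t = (42.043−49.389)/2.0013 = -3.6704
df = 39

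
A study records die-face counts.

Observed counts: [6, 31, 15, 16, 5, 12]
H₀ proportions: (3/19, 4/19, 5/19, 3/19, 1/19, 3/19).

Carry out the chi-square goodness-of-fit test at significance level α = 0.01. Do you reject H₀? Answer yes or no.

reject H₀: yes

n = 85; E_i = n·p_i = [13.42, 17.89, 22.37, 13.42, 4.47, 13.42]
χ² = (6−13.42)²/13.42 + (31−17.89)²/17.89 + (15−22.37)²/22.37 + (16−13.42)²/13.42 + (5−4.47)²/4.47 + (12−13.42)²/13.42 = 16.8363
df = 5
p-value (upper-tail) = 0.00482
At α=0.01: p < α → reject H₀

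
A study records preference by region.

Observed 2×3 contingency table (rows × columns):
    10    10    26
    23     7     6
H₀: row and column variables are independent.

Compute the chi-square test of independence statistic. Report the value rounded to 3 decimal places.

test statistic = 17.187

Row totals [46, 36], col totals [33, 17, 32], n=82
χ² = (10−18.51)²/18.51 + (10−9.54)²/9.54 + (26−17.95)²/17.95 + (23−14.49)²/14.49 + (7−7.46)²/7.46 + (6−14.05)²/14.05 = 17.1867
df = 2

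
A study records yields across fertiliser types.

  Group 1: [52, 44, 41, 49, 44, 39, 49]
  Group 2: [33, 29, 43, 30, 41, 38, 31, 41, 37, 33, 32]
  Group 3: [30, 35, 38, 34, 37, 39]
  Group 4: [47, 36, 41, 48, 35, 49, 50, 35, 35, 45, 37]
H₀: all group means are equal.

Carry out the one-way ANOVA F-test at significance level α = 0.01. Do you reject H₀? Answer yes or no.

Group means [45.43, 35.27, 35.50, 41.64], grand mean 39.343
SSB = Σnᵢ(x̄ᵢ−x̄)² = 587.944; SSW = ΣΣ(x−x̄ᵢ)² = 819.942
MSB = 587.944/3 = 195.9814; MSW = 819.942/31 = 26.4497
F = MSB/MSW = 7.4096
df = (3, 31)
p-value (upper-tail) = 0.00070
At α=0.01: p < α → reject H₀

reject H₀: yes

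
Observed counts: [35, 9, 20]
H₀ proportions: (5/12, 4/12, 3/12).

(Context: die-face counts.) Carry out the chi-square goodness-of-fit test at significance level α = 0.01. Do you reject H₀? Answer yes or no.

reject H₀: yes

n = 64; E_i = n·p_i = [26.67, 21.33, 16.00]
χ² = (35−26.67)²/26.67 + (9−21.33)²/21.33 + (20−16.00)²/16.00 = 10.7344
df = 2
p-value (upper-tail) = 0.00467
At α=0.01: p < α → reject H₀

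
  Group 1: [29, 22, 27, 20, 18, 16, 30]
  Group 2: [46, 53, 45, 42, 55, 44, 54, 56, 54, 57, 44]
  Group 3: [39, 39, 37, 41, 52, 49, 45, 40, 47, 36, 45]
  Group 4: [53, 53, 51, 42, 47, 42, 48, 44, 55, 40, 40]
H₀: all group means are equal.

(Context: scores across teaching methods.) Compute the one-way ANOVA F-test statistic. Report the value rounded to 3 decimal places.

test statistic = 37.857

Group means [23.14, 50.00, 42.73, 46.82], grand mean 42.425
SSB = Σnᵢ(x̄ᵢ−x̄)² = 3447.100; SSW = ΣΣ(x−x̄ᵢ)² = 1092.675
MSB = 3447.100/3 = 1149.0332; MSW = 1092.675/36 = 30.3521
F = MSB/MSW = 37.8568
df = (3, 36)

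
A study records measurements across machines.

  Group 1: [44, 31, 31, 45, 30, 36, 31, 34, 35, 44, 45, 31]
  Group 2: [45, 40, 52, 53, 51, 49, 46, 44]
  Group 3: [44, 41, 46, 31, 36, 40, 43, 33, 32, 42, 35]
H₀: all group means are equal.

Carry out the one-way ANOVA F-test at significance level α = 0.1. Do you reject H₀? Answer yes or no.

reject H₀: yes

Group means [36.42, 47.50, 38.45], grand mean 40.000
SSB = Σnᵢ(x̄ᵢ−x̄)² = 630.356; SSW = ΣΣ(x−x̄ᵢ)² = 845.644
MSB = 630.356/2 = 315.1780; MSW = 845.644/28 = 30.2016
F = MSB/MSW = 10.4358
df = (2, 28)
p-value (upper-tail) = 0.00041
At α=0.1: p < α → reject H₀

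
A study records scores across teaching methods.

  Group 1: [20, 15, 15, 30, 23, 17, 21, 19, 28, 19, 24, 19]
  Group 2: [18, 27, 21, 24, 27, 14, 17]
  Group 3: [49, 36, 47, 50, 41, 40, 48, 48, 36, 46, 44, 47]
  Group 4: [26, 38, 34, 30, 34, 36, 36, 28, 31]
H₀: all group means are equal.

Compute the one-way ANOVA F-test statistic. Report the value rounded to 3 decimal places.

Group means [20.83, 21.14, 44.33, 32.56], grand mean 30.575
SSB = Σnᵢ(x̄ᵢ−x̄)² = 4068.362; SSW = ΣΣ(x−x̄ᵢ)² = 795.413
MSB = 4068.362/3 = 1356.1208; MSW = 795.413/36 = 22.0948
F = MSB/MSW = 61.3774
df = (3, 36)

test statistic = 61.377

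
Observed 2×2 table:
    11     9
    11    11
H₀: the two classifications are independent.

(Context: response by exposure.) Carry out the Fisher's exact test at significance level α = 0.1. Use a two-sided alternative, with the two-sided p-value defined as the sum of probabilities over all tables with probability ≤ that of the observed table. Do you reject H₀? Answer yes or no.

reject H₀: no

Margins: r₁=20, r₂=22, c₁=22, c₂=20, n=42
p_obs = C(20,11)·C(22,11)/C(42,22); sum pmf over tables with pmf ≤ p_obs
p-value (two-sided) = 0.76747
At α=0.1: p ≥ α → fail to reject H₀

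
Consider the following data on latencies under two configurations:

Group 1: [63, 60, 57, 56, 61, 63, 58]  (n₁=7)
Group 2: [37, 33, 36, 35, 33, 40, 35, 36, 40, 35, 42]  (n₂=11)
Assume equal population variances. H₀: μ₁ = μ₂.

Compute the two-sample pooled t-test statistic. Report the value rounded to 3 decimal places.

test statistic = 16.549

x̄₁=59.714, s₁=2.812, n₁=7
x̄₂=36.545, s₂=2.945, n₂=11
s_p² = [6·2.812² + 10·2.945²]/16 = 8.3847
SE = √(s_p²·(1/7+1/11)) = 1.4000
t = (59.714−36.545)/1.4000 = 16.5489
df = 16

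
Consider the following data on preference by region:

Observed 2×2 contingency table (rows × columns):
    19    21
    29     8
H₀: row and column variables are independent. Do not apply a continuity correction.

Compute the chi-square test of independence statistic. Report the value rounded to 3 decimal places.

Row totals [40, 37], col totals [48, 29], n=77
χ² = (19−24.94)²/24.94 + (21−15.06)²/15.06 + (29−23.06)²/23.06 + (8−13.94)²/13.94 = 7.8059
df = 1

test statistic = 7.806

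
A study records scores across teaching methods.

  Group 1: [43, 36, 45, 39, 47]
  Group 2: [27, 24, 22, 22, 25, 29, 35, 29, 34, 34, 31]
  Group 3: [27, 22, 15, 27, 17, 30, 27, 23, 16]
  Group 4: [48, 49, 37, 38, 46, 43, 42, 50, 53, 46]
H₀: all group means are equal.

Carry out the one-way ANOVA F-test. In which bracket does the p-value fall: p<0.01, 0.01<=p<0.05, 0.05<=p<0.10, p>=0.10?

p-value bracket: p<0.01

Group means [42.00, 28.36, 22.67, 45.20], grand mean 33.657
SSB = Σnᵢ(x̄ᵢ−x̄)² = 3075.740; SSW = ΣΣ(x−x̄ᵢ)² = 796.145
MSB = 3075.740/3 = 1025.2468; MSW = 796.145/31 = 25.6821
F = MSB/MSW = 39.9207
df = (3, 31)
p-value (upper-tail) = 0.00000
→ bracket: p<0.01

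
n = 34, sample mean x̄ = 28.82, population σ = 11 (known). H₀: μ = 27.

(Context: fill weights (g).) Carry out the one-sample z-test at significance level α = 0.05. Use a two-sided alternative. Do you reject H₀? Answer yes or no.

SE = σ/√n = 11/√34 = 1.8865
z = (x̄−μ₀)/SE = (28.82−27)/1.8865 = 0.9648
p-value (two-sided) = 0.33467
At α=0.05: p ≥ α → fail to reject H₀

reject H₀: no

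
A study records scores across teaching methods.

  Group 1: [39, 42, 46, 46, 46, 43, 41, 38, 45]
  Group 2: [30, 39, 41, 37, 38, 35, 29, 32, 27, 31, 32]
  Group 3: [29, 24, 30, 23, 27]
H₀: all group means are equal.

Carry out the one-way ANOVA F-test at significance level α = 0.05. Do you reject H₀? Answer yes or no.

reject H₀: yes

Group means [42.89, 33.73, 26.60], grand mean 35.600
SSB = Σnᵢ(x̄ᵢ−x̄)² = 921.729; SSW = ΣΣ(x−x̄ᵢ)² = 320.271
MSB = 921.729/2 = 460.8646; MSW = 320.271/22 = 14.5578
F = MSB/MSW = 31.6577
df = (2, 22)
p-value (upper-tail) = 0.00000
At α=0.05: p < α → reject H₀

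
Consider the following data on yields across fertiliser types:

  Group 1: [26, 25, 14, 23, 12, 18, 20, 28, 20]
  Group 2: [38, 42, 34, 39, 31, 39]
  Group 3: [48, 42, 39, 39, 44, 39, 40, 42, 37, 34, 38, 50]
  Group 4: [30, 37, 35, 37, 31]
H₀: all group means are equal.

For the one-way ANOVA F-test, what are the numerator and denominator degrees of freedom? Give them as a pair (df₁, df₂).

k = 4 groups, N = 32 total
df = (k−1, N−k) = (4−1, 32−4) = (3, 28)

degrees of freedom = [3, 28]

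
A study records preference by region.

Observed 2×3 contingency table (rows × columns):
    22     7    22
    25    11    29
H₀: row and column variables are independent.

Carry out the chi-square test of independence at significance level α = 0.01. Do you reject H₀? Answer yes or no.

Row totals [51, 65], col totals [47, 18, 51], n=116
χ² = (22−20.66)²/20.66 + (7−7.91)²/7.91 + (22−22.42)²/22.42 + (25−26.34)²/26.34 + (11−10.09)²/10.09 + (29−28.58)²/28.58 = 0.3567
df = 2
p-value (upper-tail) = 0.83665
At α=0.01: p ≥ α → fail to reject H₀

reject H₀: no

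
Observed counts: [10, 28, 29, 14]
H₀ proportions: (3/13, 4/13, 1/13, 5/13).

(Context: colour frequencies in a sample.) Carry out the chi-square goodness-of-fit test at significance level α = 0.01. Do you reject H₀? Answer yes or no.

n = 81; E_i = n·p_i = [18.69, 24.92, 6.23, 31.15]
χ² = (10−18.69)²/18.69 + (28−24.92)²/24.92 + (29−6.23)²/6.23 + (14−31.15)²/31.15 = 97.0733
df = 3
p-value (upper-tail) = 0.00000
At α=0.01: p < α → reject H₀

reject H₀: yes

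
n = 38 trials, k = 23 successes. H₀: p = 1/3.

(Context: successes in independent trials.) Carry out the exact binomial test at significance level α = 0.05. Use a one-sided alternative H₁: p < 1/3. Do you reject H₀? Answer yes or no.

reject H₀: no

Exact binomial: n=38, k=23, p₀=1/3=0.3333
P(X≤23) from Σ C(n,i)·p₀^i·(1−p₀)^(n−i)
p-value (one-sided, H₁ less) = 0.99984
At α=0.05: p ≥ α → fail to reject H₀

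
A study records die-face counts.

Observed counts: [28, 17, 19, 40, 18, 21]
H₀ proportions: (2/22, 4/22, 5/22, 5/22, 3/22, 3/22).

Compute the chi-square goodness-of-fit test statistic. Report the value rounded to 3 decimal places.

test statistic = 27.992

n = 143; E_i = n·p_i = [13.00, 26.00, 32.50, 32.50, 19.50, 19.50]
χ² = (28−13.00)²/13.00 + (17−26.00)²/26.00 + (19−32.50)²/32.50 + (40−32.50)²/32.50 + (18−19.50)²/19.50 + (21−19.50)²/19.50 = 27.9923
df = 5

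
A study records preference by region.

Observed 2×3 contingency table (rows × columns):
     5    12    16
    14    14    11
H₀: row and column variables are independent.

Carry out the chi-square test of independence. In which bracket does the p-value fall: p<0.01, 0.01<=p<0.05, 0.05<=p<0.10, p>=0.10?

Row totals [33, 39], col totals [19, 26, 27], n=72
χ² = (5−8.71)²/8.71 + (12−11.92)²/11.92 + (16−12.38)²/12.38 + (14−10.29)²/10.29 + (14−14.08)²/14.08 + (11−14.62)²/14.62 = 4.8768
df = 2
p-value (upper-tail) = 0.08730
→ bracket: 0.05<=p<0.10

p-value bracket: 0.05<=p<0.10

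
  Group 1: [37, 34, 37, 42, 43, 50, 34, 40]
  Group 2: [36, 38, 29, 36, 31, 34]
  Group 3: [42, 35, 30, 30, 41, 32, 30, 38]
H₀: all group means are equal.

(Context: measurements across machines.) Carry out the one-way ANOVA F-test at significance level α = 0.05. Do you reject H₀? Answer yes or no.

Group means [39.62, 34.00, 34.75], grand mean 36.318
SSB = Σnᵢ(x̄ᵢ−x̄)² = 139.398; SSW = ΣΣ(x−x̄ᵢ)² = 437.375
MSB = 139.398/2 = 69.6989; MSW = 437.375/19 = 23.0197
F = MSB/MSW = 3.0278
df = (2, 19)
p-value (upper-tail) = 0.07221
At α=0.05: p ≥ α → fail to reject H₀

reject H₀: no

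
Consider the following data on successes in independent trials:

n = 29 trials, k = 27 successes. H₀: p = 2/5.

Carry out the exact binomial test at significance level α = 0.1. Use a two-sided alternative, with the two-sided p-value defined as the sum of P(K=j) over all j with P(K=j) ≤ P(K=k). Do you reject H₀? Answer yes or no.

reject H₀: yes

Exact binomial: n=29, k=27, p₀=2/5=0.4000
P(X=j) = C(n,j)·p₀^j·(1−p₀)^(n−j); p = Σ P(X=j) over j with P(X=j) ≤ P(X=27)
p-value (two-sided) = 0.00000
At α=0.1: p < α → reject H₀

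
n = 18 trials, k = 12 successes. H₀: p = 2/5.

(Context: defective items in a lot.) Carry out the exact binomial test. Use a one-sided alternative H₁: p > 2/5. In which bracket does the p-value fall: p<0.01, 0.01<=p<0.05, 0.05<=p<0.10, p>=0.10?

Exact binomial: n=18, k=12, p₀=2/5=0.4000
P(X≥12) from Σ C(n,i)·p₀^i·(1−p₀)^(n−i)
p-value (one-sided, H₁ greater) = 0.02028
→ bracket: 0.01<=p<0.05

p-value bracket: 0.01<=p<0.05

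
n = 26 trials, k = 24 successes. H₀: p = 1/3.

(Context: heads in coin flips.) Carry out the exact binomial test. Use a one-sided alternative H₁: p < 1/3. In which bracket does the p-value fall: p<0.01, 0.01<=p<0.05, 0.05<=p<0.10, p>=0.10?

p-value bracket: p>=0.10

Exact binomial: n=26, k=24, p₀=1/3=0.3333
P(X≤24) from Σ C(n,i)·p₀^i·(1−p₀)^(n−i)
p-value (one-sided, H₁ less) = 1.00000
→ bracket: p>=0.10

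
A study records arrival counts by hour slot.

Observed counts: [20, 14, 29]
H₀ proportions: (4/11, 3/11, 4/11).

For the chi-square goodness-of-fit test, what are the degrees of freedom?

degrees of freedom = 2

df = k − 1 = 3 − 1 = 2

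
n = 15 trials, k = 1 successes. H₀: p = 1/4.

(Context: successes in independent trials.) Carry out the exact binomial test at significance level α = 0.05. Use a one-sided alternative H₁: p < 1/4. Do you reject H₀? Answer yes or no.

Exact binomial: n=15, k=1, p₀=1/4=0.2500
P(X≤1) from Σ C(n,i)·p₀^i·(1−p₀)^(n−i)
p-value (one-sided, H₁ less) = 0.08018
At α=0.05: p ≥ α → fail to reject H₀

reject H₀: no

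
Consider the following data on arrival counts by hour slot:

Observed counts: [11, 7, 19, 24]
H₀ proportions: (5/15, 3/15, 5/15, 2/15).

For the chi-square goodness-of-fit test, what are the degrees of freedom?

df = k − 1 = 4 − 1 = 3

degrees of freedom = 3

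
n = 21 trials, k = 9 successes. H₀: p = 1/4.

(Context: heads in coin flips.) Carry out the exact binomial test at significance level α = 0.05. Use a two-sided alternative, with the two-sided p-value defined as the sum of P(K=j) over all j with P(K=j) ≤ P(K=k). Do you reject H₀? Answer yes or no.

reject H₀: no

Exact binomial: n=21, k=9, p₀=1/4=0.2500
P(X=j) = C(n,j)·p₀^j·(1−p₀)^(n−j); p = Σ P(X=j) over j with P(X=j) ≤ P(X=9)
p-value (two-sided) = 0.07517
At α=0.05: p ≥ α → fail to reject H₀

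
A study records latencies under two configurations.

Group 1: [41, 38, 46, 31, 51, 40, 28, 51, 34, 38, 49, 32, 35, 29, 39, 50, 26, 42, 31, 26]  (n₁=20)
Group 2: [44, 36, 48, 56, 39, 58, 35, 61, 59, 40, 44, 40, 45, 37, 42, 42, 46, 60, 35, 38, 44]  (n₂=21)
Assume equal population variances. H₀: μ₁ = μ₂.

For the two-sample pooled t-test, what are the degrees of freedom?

df = n₁ + n₂ − 2 = 20 + 21 − 2 = 39

degrees of freedom = 39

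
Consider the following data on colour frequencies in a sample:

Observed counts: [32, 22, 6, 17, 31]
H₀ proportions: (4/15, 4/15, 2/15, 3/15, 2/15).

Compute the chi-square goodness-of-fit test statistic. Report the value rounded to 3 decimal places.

test statistic = 26.977

n = 108; E_i = n·p_i = [28.80, 28.80, 14.40, 21.60, 14.40]
χ² = (32−28.80)²/28.80 + (22−28.80)²/28.80 + (6−14.40)²/14.40 + (17−21.60)²/21.60 + (31−14.40)²/14.40 = 26.9769
df = 4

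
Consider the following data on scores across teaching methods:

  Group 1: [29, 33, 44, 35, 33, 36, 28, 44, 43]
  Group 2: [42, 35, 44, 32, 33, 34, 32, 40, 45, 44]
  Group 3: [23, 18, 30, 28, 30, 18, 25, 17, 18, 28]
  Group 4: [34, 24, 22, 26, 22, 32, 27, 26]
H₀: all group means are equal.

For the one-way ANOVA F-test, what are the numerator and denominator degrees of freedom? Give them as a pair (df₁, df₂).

degrees of freedom = [3, 33]

k = 4 groups, N = 37 total
df = (k−1, N−k) = (4−1, 37−4) = (3, 33)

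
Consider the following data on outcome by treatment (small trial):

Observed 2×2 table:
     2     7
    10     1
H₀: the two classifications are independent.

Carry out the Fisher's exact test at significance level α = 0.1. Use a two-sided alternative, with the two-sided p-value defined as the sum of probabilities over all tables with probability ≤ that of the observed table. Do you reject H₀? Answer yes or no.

reject H₀: yes

Margins: r₁=9, r₂=11, c₁=12, c₂=8, n=20
p_obs = C(9,2)·C(11,10)/C(20,12); sum pmf over tables with pmf ≤ p_obs
p-value (two-sided) = 0.00452
At α=0.1: p < α → reject H₀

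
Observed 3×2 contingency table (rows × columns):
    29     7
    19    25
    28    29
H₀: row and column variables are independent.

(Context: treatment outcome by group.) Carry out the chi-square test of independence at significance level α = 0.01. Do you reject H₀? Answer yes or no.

Row totals [36, 44, 57], col totals [76, 61], n=137
χ² = (29−19.97)²/19.97 + (7−16.03)²/16.03 + (19−24.41)²/24.41 + (25−19.59)²/19.59 + (28−31.62)²/31.62 + (29−25.38)²/25.38 = 12.7912
df = 2
p-value (upper-tail) = 0.00167
At α=0.01: p < α → reject H₀

reject H₀: yes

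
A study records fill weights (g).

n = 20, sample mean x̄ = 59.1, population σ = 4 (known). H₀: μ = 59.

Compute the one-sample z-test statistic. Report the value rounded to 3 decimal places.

test statistic = 0.112

SE = σ/√n = 4/√20 = 0.8944
z = (x̄−μ₀)/SE = (59.1−59)/0.8944 = 0.1118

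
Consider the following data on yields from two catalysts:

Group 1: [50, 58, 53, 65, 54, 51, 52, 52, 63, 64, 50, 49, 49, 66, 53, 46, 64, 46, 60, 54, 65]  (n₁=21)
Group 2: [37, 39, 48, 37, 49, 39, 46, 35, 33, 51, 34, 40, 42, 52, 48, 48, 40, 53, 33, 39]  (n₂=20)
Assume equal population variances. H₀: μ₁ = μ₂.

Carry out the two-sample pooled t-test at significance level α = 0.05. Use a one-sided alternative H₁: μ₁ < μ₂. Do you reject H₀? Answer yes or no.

x̄₁=55.429, s₁=6.727, n₁=21
x̄₂=42.150, s₂=6.627, n₂=20
s_p² = [20·6.727² + 19·6.627²]/39 = 44.6075
SE = √(s_p²·(1/21+1/20)) = 2.0868
t = (55.429−42.150)/2.0868 = 6.3633
df = 39
p-value (one-sided, H₁ less) = 1.00000
At α=0.05: p ≥ α → fail to reject H₀

reject H₀: no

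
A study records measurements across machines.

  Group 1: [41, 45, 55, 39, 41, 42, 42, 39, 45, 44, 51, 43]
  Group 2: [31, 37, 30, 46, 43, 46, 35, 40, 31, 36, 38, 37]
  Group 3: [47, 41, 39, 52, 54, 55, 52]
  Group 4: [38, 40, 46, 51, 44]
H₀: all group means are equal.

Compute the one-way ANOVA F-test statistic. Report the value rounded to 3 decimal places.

test statistic = 6.759

Group means [43.92, 37.50, 48.57, 43.80], grand mean 42.667
SSB = Σnᵢ(x̄ᵢ−x̄)² = 589.569; SSW = ΣΣ(x−x̄ᵢ)² = 930.431
MSB = 589.569/3 = 196.5230; MSW = 930.431/32 = 29.0760
F = MSB/MSW = 6.7590
df = (3, 32)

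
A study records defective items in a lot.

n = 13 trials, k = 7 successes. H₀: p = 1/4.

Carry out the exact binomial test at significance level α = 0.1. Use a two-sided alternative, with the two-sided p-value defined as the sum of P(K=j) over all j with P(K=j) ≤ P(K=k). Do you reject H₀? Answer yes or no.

Exact binomial: n=13, k=7, p₀=1/4=0.2500
P(X=j) = C(n,j)·p₀^j·(1−p₀)^(n−j); p = Σ P(X=j) over j with P(X=j) ≤ P(X=7)
p-value (two-sided) = 0.02429
At α=0.1: p < α → reject H₀

reject H₀: yes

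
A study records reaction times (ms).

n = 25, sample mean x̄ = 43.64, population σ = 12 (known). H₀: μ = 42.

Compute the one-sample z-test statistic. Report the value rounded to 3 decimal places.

SE = σ/√n = 12/√25 = 2.4000
z = (x̄−μ₀)/SE = (43.64−42)/2.4000 = 0.6833

test statistic = 0.683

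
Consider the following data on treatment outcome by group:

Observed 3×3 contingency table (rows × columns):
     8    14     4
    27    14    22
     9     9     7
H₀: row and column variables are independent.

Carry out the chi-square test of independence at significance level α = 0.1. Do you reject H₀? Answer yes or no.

Row totals [26, 63, 25], col totals [44, 37, 33], n=114
χ² = (8−10.04)²/10.04 + (14−8.44)²/8.44 + (4−7.53)²/7.53 + (27−24.32)²/24.32 + (14−20.45)²/20.45 + (22−18.24)²/18.24 + (9−9.65)²/9.65 + (9−8.11)²/8.11 + (7−7.24)²/7.24 = 8.9841
df = 4
p-value (upper-tail) = 0.06150
At α=0.1: p < α → reject H₀

reject H₀: yes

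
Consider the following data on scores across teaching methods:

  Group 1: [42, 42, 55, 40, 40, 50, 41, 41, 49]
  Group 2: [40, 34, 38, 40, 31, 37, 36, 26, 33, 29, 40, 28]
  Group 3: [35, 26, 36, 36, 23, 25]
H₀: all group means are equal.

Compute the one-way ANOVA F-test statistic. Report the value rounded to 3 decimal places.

test statistic = 14.884

Group means [44.44, 34.33, 30.17], grand mean 36.778
SSB = Σnᵢ(x̄ᵢ−x̄)² = 862.944; SSW = ΣΣ(x−x̄ᵢ)² = 695.722
MSB = 862.944/2 = 431.4722; MSW = 695.722/24 = 28.9884
F = MSB/MSW = 14.8843
df = (2, 24)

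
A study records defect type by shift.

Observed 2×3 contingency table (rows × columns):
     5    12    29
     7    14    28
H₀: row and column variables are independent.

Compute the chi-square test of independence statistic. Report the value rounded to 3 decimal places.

test statistic = 0.410

Row totals [46, 49], col totals [12, 26, 57], n=95
χ² = (5−5.81)²/5.81 + (12−12.59)²/12.59 + (29−27.60)²/27.60 + (7−6.19)²/6.19 + (14−13.41)²/13.41 + (28−29.40)²/29.40 = 0.4104
df = 2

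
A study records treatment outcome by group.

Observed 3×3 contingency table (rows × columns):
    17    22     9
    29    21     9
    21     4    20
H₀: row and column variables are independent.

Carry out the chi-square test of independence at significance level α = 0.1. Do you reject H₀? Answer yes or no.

Row totals [48, 59, 45], col totals [67, 47, 38], n=152
χ² = (17−21.16)²/21.16 + (22−14.84)²/14.84 + (9−12.00)²/12.00 + (29−26.01)²/26.01 + (21−18.24)²/18.24 + (9−14.75)²/14.75 + (21−19.84)²/19.84 + (4−13.91)²/13.91 + (20−11.25)²/11.25 = 21.9600
df = 4
p-value (upper-tail) = 0.00020
At α=0.1: p < α → reject H₀

reject H₀: yes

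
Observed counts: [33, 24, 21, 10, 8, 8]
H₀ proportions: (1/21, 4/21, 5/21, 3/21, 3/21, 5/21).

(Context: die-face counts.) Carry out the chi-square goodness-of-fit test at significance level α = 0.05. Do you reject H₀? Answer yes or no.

n = 104; E_i = n·p_i = [4.95, 19.81, 24.76, 14.86, 14.86, 24.76]
χ² = (33−4.95)²/4.95 + (24−19.81)²/19.81 + (21−24.76)²/24.76 + (10−14.86)²/14.86 + (8−14.86)²/14.86 + (8−24.76)²/24.76 = 176.4038
df = 5
p-value (upper-tail) = 0.00000
At α=0.05: p < α → reject H₀

reject H₀: yes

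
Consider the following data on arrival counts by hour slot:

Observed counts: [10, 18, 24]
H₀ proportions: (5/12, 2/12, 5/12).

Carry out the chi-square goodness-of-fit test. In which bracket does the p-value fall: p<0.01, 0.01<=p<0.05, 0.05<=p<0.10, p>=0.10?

n = 52; E_i = n·p_i = [21.67, 8.67, 21.67]
χ² = (10−21.67)²/21.67 + (18−8.67)²/8.67 + (24−21.67)²/21.67 = 16.5846
df = 2
p-value (upper-tail) = 0.00025
→ bracket: p<0.01

p-value bracket: p<0.01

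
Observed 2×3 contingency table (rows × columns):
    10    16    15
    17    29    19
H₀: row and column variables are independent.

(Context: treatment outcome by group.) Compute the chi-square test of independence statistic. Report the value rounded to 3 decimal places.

Row totals [41, 65], col totals [27, 45, 34], n=106
χ² = (10−10.44)²/10.44 + (16−17.41)²/17.41 + (15−13.15)²/13.15 + (17−16.56)²/16.56 + (29−27.59)²/27.59 + (19−20.85)²/20.85 = 0.6398
df = 2

test statistic = 0.640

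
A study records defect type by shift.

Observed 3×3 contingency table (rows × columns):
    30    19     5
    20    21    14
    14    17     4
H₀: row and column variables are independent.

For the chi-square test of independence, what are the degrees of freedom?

degrees of freedom = 4

df = (r−1)(c−1) = (3−1)·(3−1) = 4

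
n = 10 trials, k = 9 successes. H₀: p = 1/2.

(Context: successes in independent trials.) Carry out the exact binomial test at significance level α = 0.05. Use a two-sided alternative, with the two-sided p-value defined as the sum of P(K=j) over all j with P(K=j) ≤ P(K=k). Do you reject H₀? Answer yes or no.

reject H₀: yes

Exact binomial: n=10, k=9, p₀=1/2=0.5000
P(X=j) = C(n,j)·p₀^j·(1−p₀)^(n−j); p = Σ P(X=j) over j with P(X=j) ≤ P(X=9)
p-value (two-sided) = 0.02148
At α=0.05: p < α → reject H₀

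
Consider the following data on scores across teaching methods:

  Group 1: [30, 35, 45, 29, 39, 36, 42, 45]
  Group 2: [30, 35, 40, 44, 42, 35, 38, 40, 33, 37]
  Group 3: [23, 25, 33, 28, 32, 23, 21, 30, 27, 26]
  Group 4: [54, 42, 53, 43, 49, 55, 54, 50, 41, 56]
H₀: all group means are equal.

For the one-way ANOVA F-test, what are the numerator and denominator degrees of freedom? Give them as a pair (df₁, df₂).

degrees of freedom = [3, 34]

k = 4 groups, N = 38 total
df = (k−1, N−k) = (4−1, 38−4) = (3, 34)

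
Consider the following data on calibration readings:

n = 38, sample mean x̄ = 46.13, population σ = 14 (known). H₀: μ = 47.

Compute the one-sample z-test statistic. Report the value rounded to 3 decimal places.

SE = σ/√n = 14/√38 = 2.2711
z = (x̄−μ₀)/SE = (46.13−47)/2.2711 = -0.3831

test statistic = -0.383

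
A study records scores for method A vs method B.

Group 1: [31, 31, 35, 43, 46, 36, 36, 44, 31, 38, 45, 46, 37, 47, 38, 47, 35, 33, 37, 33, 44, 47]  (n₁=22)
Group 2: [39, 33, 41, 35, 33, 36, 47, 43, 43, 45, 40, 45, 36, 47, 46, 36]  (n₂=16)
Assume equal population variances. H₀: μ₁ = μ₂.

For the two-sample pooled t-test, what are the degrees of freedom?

degrees of freedom = 36

df = n₁ + n₂ − 2 = 22 + 16 − 2 = 36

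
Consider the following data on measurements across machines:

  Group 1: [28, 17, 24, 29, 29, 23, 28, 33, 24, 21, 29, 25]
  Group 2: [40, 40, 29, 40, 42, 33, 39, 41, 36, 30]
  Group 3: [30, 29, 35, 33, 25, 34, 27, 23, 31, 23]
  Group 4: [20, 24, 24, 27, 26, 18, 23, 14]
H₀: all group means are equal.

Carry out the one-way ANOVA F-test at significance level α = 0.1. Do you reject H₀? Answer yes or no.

reject H₀: yes

Group means [25.83, 37.00, 29.00, 22.00], grand mean 28.650
SSB = Σnᵢ(x̄ᵢ−x̄)² = 1147.433; SSW = ΣΣ(x−x̄ᵢ)² = 717.667
MSB = 1147.433/3 = 382.4778; MSW = 717.667/36 = 19.9352
F = MSB/MSW = 19.1861
df = (3, 36)
p-value (upper-tail) = 0.00000
At α=0.1: p < α → reject H₀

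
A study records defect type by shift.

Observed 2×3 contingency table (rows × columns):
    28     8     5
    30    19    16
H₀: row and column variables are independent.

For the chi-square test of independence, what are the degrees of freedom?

df = (r−1)(c−1) = (2−1)·(3−1) = 2

degrees of freedom = 2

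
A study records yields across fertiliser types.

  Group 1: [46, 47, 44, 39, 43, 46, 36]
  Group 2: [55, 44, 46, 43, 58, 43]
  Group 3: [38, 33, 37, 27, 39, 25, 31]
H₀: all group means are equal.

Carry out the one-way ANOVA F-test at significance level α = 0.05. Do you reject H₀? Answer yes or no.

Group means [43.00, 48.17, 32.86], grand mean 41.000
SSB = Σnᵢ(x̄ᵢ−x̄)² = 800.310; SSW = ΣΣ(x−x̄ᵢ)² = 499.690
MSB = 800.310/2 = 400.1548; MSW = 499.690/17 = 29.3936
F = MSB/MSW = 13.6137
df = (2, 17)
p-value (upper-tail) = 0.00030
At α=0.05: p < α → reject H₀

reject H₀: yes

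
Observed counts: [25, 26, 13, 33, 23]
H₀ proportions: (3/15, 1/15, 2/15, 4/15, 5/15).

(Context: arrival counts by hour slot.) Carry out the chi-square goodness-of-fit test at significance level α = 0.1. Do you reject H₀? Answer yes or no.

n = 120; E_i = n·p_i = [24.00, 8.00, 16.00, 32.00, 40.00]
χ² = (25−24.00)²/24.00 + (26−8.00)²/8.00 + (13−16.00)²/16.00 + (33−32.00)²/32.00 + (23−40.00)²/40.00 = 48.3604
df = 4
p-value (upper-tail) = 0.00000
At α=0.1: p < α → reject H₀

reject H₀: yes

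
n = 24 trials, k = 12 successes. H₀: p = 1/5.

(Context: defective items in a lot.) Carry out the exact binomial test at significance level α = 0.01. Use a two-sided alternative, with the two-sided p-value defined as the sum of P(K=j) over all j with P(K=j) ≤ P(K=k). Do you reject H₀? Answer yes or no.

Exact binomial: n=24, k=12, p₀=1/5=0.2000
P(X=j) = C(n,j)·p₀^j·(1−p₀)^(n−j); p = Σ P(X=j) over j with P(X=j) ≤ P(X=12)
p-value (two-sided) = 0.00098
At α=0.01: p < α → reject H₀

reject H₀: yes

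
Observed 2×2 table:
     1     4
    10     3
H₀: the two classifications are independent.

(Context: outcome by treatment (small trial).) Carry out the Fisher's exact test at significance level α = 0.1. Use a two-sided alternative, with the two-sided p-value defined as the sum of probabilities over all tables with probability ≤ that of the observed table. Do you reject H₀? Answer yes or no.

reject H₀: yes

Margins: r₁=5, r₂=13, c₁=11, c₂=7, n=18
p_obs = C(5,1)·C(13,10)/C(18,11); sum pmf over tables with pmf ≤ p_obs
p-value (two-sided) = 0.04739
At α=0.1: p < α → reject H₀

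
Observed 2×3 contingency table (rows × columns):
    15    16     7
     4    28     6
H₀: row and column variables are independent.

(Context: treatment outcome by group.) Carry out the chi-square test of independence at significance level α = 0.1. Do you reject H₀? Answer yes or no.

reject H₀: yes

Row totals [38, 38], col totals [19, 44, 13], n=76
χ² = (15−9.50)²/9.50 + (16−22.00)²/22.00 + (7−6.50)²/6.50 + (4−9.50)²/9.50 + (28−22.00)²/22.00 + (6−6.50)²/6.50 = 9.7181
df = 2
p-value (upper-tail) = 0.00776
At α=0.1: p < α → reject H₀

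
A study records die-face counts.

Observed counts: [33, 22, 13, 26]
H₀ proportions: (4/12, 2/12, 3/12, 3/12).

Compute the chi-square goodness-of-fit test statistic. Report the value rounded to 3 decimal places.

test statistic = 7.606

n = 94; E_i = n·p_i = [31.33, 15.67, 23.50, 23.50]
χ² = (33−31.33)²/31.33 + (22−15.67)²/15.67 + (13−23.50)²/23.50 + (26−23.50)²/23.50 = 7.6064
df = 3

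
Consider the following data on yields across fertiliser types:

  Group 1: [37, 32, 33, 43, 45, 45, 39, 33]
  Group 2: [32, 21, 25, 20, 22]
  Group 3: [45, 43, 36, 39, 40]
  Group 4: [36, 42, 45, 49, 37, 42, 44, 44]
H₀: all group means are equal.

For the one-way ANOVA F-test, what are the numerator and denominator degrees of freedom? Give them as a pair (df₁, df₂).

degrees of freedom = [3, 22]

k = 4 groups, N = 26 total
df = (k−1, N−k) = (4−1, 26−4) = (3, 22)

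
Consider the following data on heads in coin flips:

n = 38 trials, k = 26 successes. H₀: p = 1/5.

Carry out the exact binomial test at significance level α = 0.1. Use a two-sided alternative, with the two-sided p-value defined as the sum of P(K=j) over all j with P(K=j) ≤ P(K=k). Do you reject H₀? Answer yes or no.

reject H₀: yes

Exact binomial: n=38, k=26, p₀=1/5=0.2000
P(X=j) = C(n,j)·p₀^j·(1−p₀)^(n−j); p = Σ P(X=j) over j with P(X=j) ≤ P(X=26)
p-value (two-sided) = 0.00000
At α=0.1: p < α → reject H₀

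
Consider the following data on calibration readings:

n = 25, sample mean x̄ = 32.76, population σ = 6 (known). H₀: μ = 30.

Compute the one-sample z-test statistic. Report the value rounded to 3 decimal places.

test statistic = 2.300

SE = σ/√n = 6/√25 = 1.2000
z = (x̄−μ₀)/SE = (32.76−30)/1.2000 = 2.3000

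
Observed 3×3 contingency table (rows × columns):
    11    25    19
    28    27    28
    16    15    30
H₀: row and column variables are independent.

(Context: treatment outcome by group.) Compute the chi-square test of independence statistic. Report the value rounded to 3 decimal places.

Row totals [55, 83, 61], col totals [55, 67, 77], n=199
χ² = (11−15.20)²/15.20 + (25−18.52)²/18.52 + (19−21.28)²/21.28 + (28−22.94)²/22.94 + (27−27.94)²/27.94 + (28−32.12)²/32.12 + (16−16.86)²/16.86 + (15−20.54)²/20.54 + (30−23.60)²/23.60 = 8.6212
df = 4

test statistic = 8.621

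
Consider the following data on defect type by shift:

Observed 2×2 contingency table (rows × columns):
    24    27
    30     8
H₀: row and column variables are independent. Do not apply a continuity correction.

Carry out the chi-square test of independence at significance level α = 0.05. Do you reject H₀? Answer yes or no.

reject H₀: yes

Row totals [51, 38], col totals [54, 35], n=89
χ² = (24−30.94)²/30.94 + (27−20.06)²/20.06 + (30−23.06)²/23.06 + (8−14.94)²/14.94 = 9.2801
df = 1
p-value (upper-tail) = 0.00232
At α=0.05: p < α → reject H₀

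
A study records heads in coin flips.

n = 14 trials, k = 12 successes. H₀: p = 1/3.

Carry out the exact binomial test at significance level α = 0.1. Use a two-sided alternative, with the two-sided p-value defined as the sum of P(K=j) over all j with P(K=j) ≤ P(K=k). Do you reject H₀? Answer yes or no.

reject H₀: yes

Exact binomial: n=14, k=12, p₀=1/3=0.3333
P(X=j) = C(n,j)·p₀^j·(1−p₀)^(n−j); p = Σ P(X=j) over j with P(X=j) ≤ P(X=12)
p-value (two-sided) = 0.00008
At α=0.1: p < α → reject H₀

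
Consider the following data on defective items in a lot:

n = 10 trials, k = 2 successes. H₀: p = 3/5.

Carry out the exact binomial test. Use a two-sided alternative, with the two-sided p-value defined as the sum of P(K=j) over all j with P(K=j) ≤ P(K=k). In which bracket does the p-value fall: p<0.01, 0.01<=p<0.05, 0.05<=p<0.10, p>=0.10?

p-value bracket: 0.01<=p<0.05

Exact binomial: n=10, k=2, p₀=3/5=0.6000
P(X=j) = C(n,j)·p₀^j·(1−p₀)^(n−j); p = Σ P(X=j) over j with P(X=j) ≤ P(X=2)
p-value (two-sided) = 0.01834
→ bracket: 0.01<=p<0.05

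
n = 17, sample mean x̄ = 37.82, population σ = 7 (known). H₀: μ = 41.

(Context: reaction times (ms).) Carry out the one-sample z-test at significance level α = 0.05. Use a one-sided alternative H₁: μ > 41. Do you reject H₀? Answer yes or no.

reject H₀: no

SE = σ/√n = 7/√17 = 1.6977
z = (x̄−μ₀)/SE = (37.82−41)/1.6977 = -1.8731
p-value (one-sided, H₁ greater) = 0.96947
At α=0.05: p ≥ α → fail to reject H₀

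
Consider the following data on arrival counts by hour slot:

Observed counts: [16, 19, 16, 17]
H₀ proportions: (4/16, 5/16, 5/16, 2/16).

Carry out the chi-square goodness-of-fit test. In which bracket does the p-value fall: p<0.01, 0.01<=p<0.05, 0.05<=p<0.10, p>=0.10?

p-value bracket: 0.01<=p<0.05

n = 68; E_i = n·p_i = [17.00, 21.25, 21.25, 8.50]
χ² = (16−17.00)²/17.00 + (19−21.25)²/21.25 + (16−21.25)²/21.25 + (17−8.50)²/8.50 = 10.0941
df = 3
p-value (upper-tail) = 0.01778
→ bracket: 0.01<=p<0.05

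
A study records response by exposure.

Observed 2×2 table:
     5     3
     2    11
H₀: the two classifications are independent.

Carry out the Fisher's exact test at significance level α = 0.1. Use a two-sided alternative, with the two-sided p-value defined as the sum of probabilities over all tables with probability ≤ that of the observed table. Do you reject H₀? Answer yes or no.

Margins: r₁=8, r₂=13, c₁=7, c₂=14, n=21
p_obs = C(8,5)·C(13,2)/C(21,7); sum pmf over tables with pmf ≤ p_obs
p-value (two-sided) = 0.05552
At α=0.1: p < α → reject H₀

reject H₀: yes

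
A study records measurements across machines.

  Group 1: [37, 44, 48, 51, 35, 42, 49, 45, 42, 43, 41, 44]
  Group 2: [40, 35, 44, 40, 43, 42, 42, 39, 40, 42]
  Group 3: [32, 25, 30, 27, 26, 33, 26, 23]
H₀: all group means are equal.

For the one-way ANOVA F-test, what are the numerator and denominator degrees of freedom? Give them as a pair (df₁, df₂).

k = 3 groups, N = 30 total
df = (k−1, N−k) = (3−1, 30−3) = (2, 27)

degrees of freedom = [2, 27]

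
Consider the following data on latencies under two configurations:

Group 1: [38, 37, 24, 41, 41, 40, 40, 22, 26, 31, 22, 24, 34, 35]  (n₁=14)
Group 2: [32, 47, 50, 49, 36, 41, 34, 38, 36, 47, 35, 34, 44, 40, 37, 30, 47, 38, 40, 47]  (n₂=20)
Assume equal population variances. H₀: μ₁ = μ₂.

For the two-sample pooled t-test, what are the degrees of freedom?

degrees of freedom = 32

df = n₁ + n₂ − 2 = 14 + 20 − 2 = 32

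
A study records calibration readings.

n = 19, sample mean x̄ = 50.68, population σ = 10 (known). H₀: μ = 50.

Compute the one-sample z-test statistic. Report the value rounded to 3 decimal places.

SE = σ/√n = 10/√19 = 2.2942
z = (x̄−μ₀)/SE = (50.68−50)/2.2942 = 0.2964

test statistic = 0.296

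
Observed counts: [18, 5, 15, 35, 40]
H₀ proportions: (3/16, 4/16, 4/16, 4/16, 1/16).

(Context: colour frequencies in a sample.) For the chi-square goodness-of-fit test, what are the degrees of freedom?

degrees of freedom = 4

df = k − 1 = 5 − 1 = 4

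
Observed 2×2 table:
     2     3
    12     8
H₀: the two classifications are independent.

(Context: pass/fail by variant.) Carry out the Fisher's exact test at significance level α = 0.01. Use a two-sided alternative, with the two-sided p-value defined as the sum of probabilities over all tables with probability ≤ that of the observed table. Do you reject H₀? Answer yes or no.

Margins: r₁=5, r₂=20, c₁=14, c₂=11, n=25
p_obs = C(5,2)·C(20,12)/C(25,14); sum pmf over tables with pmf ≤ p_obs
p-value (two-sided) = 0.62319
At α=0.01: p ≥ α → fail to reject H₀

reject H₀: no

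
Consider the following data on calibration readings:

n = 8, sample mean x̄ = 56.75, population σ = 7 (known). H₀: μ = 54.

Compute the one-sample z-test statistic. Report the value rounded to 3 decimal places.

test statistic = 1.111

SE = σ/√n = 7/√8 = 2.4749
z = (x̄−μ₀)/SE = (56.75−54)/2.4749 = 1.1112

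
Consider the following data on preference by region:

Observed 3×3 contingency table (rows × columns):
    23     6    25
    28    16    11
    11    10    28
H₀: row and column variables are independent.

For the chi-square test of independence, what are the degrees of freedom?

degrees of freedom = 4

df = (r−1)(c−1) = (3−1)·(3−1) = 4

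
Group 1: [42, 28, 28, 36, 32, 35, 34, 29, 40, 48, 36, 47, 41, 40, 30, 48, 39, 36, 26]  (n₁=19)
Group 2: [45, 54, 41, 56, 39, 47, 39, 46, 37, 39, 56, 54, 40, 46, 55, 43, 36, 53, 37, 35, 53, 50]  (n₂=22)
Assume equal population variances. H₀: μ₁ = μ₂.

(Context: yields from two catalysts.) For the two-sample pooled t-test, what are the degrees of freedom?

degrees of freedom = 39

df = n₁ + n₂ − 2 = 19 + 22 − 2 = 39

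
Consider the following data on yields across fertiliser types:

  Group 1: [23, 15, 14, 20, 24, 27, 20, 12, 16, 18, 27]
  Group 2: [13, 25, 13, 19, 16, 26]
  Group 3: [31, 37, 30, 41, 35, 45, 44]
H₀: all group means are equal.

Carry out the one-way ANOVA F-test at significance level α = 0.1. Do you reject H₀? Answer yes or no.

reject H₀: yes

Group means [19.64, 18.67, 37.57], grand mean 24.625
SSB = Σnᵢ(x̄ᵢ−x̄)² = 1660.032; SSW = ΣΣ(x−x̄ᵢ)² = 647.593
MSB = 1660.032/2 = 830.0160; MSW = 647.593/21 = 30.8378
F = MSB/MSW = 26.9156
df = (2, 21)
p-value (upper-tail) = 0.00000
At α=0.1: p < α → reject H₀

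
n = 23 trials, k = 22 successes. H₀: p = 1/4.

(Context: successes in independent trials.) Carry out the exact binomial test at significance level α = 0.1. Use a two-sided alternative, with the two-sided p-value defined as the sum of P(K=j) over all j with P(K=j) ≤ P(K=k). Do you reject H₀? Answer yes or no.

Exact binomial: n=23, k=22, p₀=1/4=0.2500
P(X=j) = C(n,j)·p₀^j·(1−p₀)^(n−j); p = Σ P(X=j) over j with P(X=j) ≤ P(X=22)
p-value (two-sided) = 0.00000
At α=0.1: p < α → reject H₀

reject H₀: yes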